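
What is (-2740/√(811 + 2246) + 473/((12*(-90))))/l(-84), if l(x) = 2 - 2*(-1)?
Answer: -473/4320 - 685*√3057/3057 ≈ -12.499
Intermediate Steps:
l(x) = 4 (l(x) = 2 + 2 = 4)
(-2740/√(811 + 2246) + 473/((12*(-90))))/l(-84) = (-2740/√(811 + 2246) + 473/((12*(-90))))/4 = (-2740*√3057/3057 + 473/(-1080))*(¼) = (-2740*√3057/3057 + 473*(-1/1080))*(¼) = (-2740*√3057/3057 - 473/1080)*(¼) = (-473/1080 - 2740*√3057/3057)*(¼) = -473/4320 - 685*√3057/3057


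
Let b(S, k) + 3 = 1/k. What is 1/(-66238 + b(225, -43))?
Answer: -43/2848364 ≈ -1.5096e-5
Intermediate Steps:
b(S, k) = -3 + 1/k
1/(-66238 + b(225, -43)) = 1/(-66238 + (-3 + 1/(-43))) = 1/(-66238 + (-3 - 1/43)) = 1/(-66238 - 130/43) = 1/(-2848364/43) = -43/2848364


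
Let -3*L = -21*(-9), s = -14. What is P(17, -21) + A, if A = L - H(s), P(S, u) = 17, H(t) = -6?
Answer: -40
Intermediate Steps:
L = -63 (L = -(-7)*(-9) = -1/3*189 = -63)
A = -57 (A = -63 - 1*(-6) = -63 + 6 = -57)
P(17, -21) + A = 17 - 57 = -40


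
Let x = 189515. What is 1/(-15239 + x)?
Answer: 1/174276 ≈ 5.7380e-6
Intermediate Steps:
1/(-15239 + x) = 1/(-15239 + 189515) = 1/174276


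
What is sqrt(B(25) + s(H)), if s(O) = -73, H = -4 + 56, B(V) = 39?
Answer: I*sqrt(34) ≈ 5.8309*I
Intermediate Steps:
H = 52
sqrt(B(25) + s(H)) = sqrt(39 - 73) = sqrt(-34) = I*sqrt(34)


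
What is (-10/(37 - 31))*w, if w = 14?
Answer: -70/3 ≈ -23.333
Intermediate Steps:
(-10/(37 - 31))*w = -10/(37 - 31)*14 = -10/6*14 = -10*⅙*14 = -5/3*14 = -70/3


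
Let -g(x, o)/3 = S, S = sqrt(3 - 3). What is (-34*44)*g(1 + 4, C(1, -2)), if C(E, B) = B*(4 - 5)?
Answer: 0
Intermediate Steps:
S = 0 (S = sqrt(0) = 0)
C(E, B) = -B (C(E, B) = B*(-1) = -B)
g(x, o) = 0 (g(x, o) = -3*0 = 0)
(-34*44)*g(1 + 4, C(1, -2)) = -34*44*0 = -1496*0 = 0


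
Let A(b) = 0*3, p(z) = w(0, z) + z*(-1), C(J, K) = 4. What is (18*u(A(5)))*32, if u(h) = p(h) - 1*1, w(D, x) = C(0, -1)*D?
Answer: -576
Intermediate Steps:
w(D, x) = 4*D
p(z) = -z (p(z) = 4*0 + z*(-1) = 0 - z = -z)
A(b) = 0
u(h) = -1 - h (u(h) = -h - 1*1 = -h - 1 = -1 - h)
(18*u(A(5)))*32 = (18*(-1 - 1*0))*32 = (18*(-1 + 0))*32 = (18*(-1))*32 = -18*32 = -576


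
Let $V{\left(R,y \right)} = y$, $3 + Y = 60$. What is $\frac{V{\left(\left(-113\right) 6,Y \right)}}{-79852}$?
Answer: $- \frac{57}{79852} \approx -0.00071382$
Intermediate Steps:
$Y = 57$ ($Y = -3 + 60 = 57$)
$\frac{V{\left(\left(-113\right) 6,Y \right)}}{-79852} = \frac{57}{-79852} = 57 \left(- \frac{1}{79852}\right) = - \frac{57}{79852}$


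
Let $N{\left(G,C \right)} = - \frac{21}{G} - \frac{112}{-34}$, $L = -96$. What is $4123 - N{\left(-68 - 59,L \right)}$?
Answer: $\frac{8894088}{2159} \approx 4119.5$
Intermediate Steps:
$N{\left(G,C \right)} = \frac{56}{17} - \frac{21}{G}$ ($N{\left(G,C \right)} = - \frac{21}{G} - - \frac{56}{17} = - \frac{21}{G} + \frac{56}{17} = \frac{56}{17} - \frac{21}{G}$)
$4123 - N{\left(-68 - 59,L \right)} = 4123 - \left(\frac{56}{17} - \frac{21}{-68 - 59}\right) = 4123 - \left(\frac{56}{17} - \frac{21}{-127}\right) = 4123 - \left(\frac{56}{17} - - \frac{21}{127}\right) = 4123 - \left(\frac{56}{17} + \frac{21}{127}\right) = 4123 - \frac{7469}{2159} = \frac{8894088}{2159}$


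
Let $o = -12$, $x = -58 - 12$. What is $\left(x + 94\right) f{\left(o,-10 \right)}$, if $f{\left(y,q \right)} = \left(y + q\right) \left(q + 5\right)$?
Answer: $2640$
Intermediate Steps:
$x = -70$ ($x = -58 - 12 = -70$)
$f{\left(y,q \right)} = \left(5 + q\right) \left(q + y\right)$ ($f{\left(y,q \right)} = \left(q + y\right) \left(5 + q\right) = \left(5 + q\right) \left(q + y\right)$)
$\left(x + 94\right) f{\left(o,-10 \right)} = \left(-70 + 94\right) \left(\left(-10\right)^{2} + 5 \left(-10\right) + 5 \left(-12\right) - -120\right) = 24 \left(100 - 50 - 60 + 120\right) = 24 \cdot 110 = 2640$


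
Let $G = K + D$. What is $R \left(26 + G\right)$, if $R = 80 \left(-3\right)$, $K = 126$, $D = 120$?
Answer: $-65280$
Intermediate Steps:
$G = 246$ ($G = 126 + 120 = 246$)
$R = -240$
$R \left(26 + G\right) = - 240 \left(26 + 246\right) = \left(-240\right) 272 = -65280$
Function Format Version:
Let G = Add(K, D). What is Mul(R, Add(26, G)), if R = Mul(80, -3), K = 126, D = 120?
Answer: -65280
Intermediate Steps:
G = 246 (G = Add(126, 120) = 246)
R = -240
Mul(R, Add(26, G)) = Mul(-240, Add(26, 246)) = Mul(-240, 272) = -65280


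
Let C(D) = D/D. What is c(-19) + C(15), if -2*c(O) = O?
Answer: 21/2 ≈ 10.500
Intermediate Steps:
c(O) = -O/2
C(D) = 1
c(-19) + C(15) = -1/2*(-19) + 1 = 19/2 + 1 = 21/2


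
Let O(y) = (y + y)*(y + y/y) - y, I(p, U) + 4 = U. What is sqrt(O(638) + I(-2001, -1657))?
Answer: sqrt(813065) ≈ 901.70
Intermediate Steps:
I(p, U) = -4 + U
O(y) = -y + 2*y*(1 + y) (O(y) = (2*y)*(y + 1) - y = (2*y)*(1 + y) - y = 2*y*(1 + y) - y = -y + 2*y*(1 + y))
sqrt(O(638) + I(-2001, -1657)) = sqrt(638*(1 + 2*638) + (-4 - 1657)) = sqrt(638*(1 + 1276) - 1661) = sqrt(638*1277 - 1661) = sqrt(814726 - 1661) = sqrt(813065)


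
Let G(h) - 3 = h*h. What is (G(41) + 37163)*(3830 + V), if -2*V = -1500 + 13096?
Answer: -76450896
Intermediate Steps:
V = -5798 (V = -(-1500 + 13096)/2 = -½*11596 = -5798)
G(h) = 3 + h² (G(h) = 3 + h*h = 3 + h²)
(G(41) + 37163)*(3830 + V) = ((3 + 41²) + 37163)*(3830 - 5798) = ((3 + 1681) + 37163)*(-1968) = (1684 + 37163)*(-1968) = 38847*(-1968) = -76450896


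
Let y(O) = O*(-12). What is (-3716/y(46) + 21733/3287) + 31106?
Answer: 14115921013/453606 ≈ 31119.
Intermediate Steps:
y(O) = -12*O
(-3716/y(46) + 21733/3287) + 31106 = (-3716/((-12*46)) + 21733/3287) + 31106 = (-3716/(-552) + 21733*(1/3287)) + 31106 = (-3716*(-1/552) + 21733/3287) + 31106 = (929/138 + 21733/3287) + 31106 = 6052777/453606 + 31106 = 14115921013/453606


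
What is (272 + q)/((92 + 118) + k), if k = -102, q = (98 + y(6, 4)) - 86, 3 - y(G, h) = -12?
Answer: 299/108 ≈ 2.7685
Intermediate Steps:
y(G, h) = 15 (y(G, h) = 3 - 1*(-12) = 3 + 12 = 15)
q = 27 (q = (98 + 15) - 86 = 113 - 86 = 27)
(272 + q)/((92 + 118) + k) = (272 + 27)/((92 + 118) - 102) = 299/(210 - 102) = 299/108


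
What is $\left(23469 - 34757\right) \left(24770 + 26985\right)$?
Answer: $-584210440$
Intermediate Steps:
$\left(23469 - 34757\right) \left(24770 + 26985\right) = \left(-11288\right) 51755 = -584210440$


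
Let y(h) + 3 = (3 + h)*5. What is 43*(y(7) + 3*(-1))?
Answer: 1892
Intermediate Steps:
y(h) = 12 + 5*h (y(h) = -3 + (3 + h)*5 = -3 + (15 + 5*h) = 12 + 5*h)
43*(y(7) + 3*(-1)) = 43*((12 + 5*7) + 3*(-1)) = 43*((12 + 35) - 3) = 43*(47 - 3) = 43*44 = 1892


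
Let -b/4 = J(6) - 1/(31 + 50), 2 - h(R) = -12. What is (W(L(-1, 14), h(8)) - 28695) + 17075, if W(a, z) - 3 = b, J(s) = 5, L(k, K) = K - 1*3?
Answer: -942593/81 ≈ -11637.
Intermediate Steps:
L(k, K) = -3 + K (L(k, K) = K - 3 = -3 + K)
h(R) = 14 (h(R) = 2 - 1*(-12) = 2 + 12 = 14)
b = -1616/81 (b = -4*(5 - 1/(31 + 50)) = -4*(5 - 1/81) = -4*404/81 = -1616/81 ≈ -19.951)
W(a, z) = -1373/81 (W(a, z) = 3 - 1616/81 = -1373/81)
(W(L(-1, 14), h(8)) - 28695) + 17075 = (-1373/81 - 28695) + 17075 = -2325668/81 + 17075 = -942593/81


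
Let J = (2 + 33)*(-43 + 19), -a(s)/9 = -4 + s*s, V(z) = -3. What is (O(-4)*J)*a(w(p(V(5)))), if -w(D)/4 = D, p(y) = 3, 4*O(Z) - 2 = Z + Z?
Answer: -1587600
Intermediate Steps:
O(Z) = ½ + Z/2 (O(Z) = ½ + (Z + Z)/4 = ½ + (2*Z)/4 = ½ + Z/2)
w(D) = -4*D
a(s) = 36 - 9*s² (a(s) = -9*(-4 + s*s) = -9*(-4 + s²) = 36 - 9*s²)
J = -840 (J = 35*(-24) = -840)
(O(-4)*J)*a(w(p(V(5)))) = ((½ + (½)*(-4))*(-840))*(36 - 9*(-4*3)²) = ((½ - 2)*(-840))*(36 - 9*(-12)²) = (-3/2*(-840))*(36 - 9*144) = 1260*(36 - 1296) = 1260*(-1260) = -1587600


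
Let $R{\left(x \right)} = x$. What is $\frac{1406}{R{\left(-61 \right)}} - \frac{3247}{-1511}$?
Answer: $- \frac{1926399}{92171} \approx -20.9$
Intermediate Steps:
$\frac{1406}{R{\left(-61 \right)}} - \frac{3247}{-1511} = \frac{1406}{-61} - \frac{3247}{-1511} = 1406 \left(- \frac{1}{61}\right) - - \frac{3247}{1511} = - \frac{1406}{61} + \frac{3247}{1511} = - \frac{1926399}{92171}$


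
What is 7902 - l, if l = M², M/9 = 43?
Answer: -141867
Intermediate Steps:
M = 387 (M = 9*43 = 387)
l = 149769 (l = 387² = 149769)
7902 - l = 7902 - 1*149769 = 7902 - 149769 = -141867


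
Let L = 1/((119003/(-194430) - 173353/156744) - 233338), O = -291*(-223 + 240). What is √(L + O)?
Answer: I*√24045139883087639906893212351867/69717643393441 ≈ 70.335*I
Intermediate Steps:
O = -4947 (O = -291*17 = -4947)
L = -5079289320/1185199937688497 (L = 1/((119003*(-1/194430) - 173353*1/156744) - 233338) = 1/((-119003/194430 - 173353/156744) - 233338) = 1/(-8726338337/5079289320 - 233338) = 1/(-1185199937688497/5079289320) = -5079289320/1185199937688497 ≈ -4.2856e-6)
√(L + O) = √(-5079289320/1185199937688497 - 4947) = √(-5863184096824283979/1185199937688497) = I*√24045139883087639906893212351867/69717643393441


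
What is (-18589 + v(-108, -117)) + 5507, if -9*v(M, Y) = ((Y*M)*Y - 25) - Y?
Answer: 1360582/9 ≈ 1.5118e+5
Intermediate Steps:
v(M, Y) = 25/9 + Y/9 - M*Y²/9 (v(M, Y) = -(((Y*M)*Y - 25) - Y)/9 = -(((M*Y)*Y - 25) - Y)/9 = -((M*Y² - 25) - Y)/9 = -((-25 + M*Y²) - Y)/9 = -(-25 - Y + M*Y²)/9 = 25/9 + Y/9 - M*Y²/9)
(-18589 + v(-108, -117)) + 5507 = (-18589 + (25/9 + (⅑)*(-117) - ⅑*(-108)*(-117)²)) + 5507 = (-18589 + (25/9 - 13 - ⅑*(-108)*13689)) + 5507 = (-18589 + (25/9 - 13 + 164268)) + 5507 = (-18589 + 1478320/9) + 5507 = 1311019/9 + 5507 = 1360582/9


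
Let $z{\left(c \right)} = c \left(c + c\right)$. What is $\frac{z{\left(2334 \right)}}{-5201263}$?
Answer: $- \frac{10895112}{5201263} \approx -2.0947$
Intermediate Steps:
$z{\left(c \right)} = 2 c^{2}$ ($z{\left(c \right)} = c 2 c = 2 c^{2}$)
$\frac{z{\left(2334 \right)}}{-5201263} = \frac{2 \cdot 2334^{2}}{-5201263} = 2 \cdot 5447556 \left(- \frac{1}{5201263}\right) = 10895112 \left(- \frac{1}{5201263}\right) = - \frac{10895112}{5201263}$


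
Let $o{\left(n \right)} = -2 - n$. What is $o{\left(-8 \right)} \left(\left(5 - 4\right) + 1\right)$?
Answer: $12$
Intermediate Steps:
$o{\left(-8 \right)} \left(\left(5 - 4\right) + 1\right) = \left(-2 - -8\right) \left(\left(5 - 4\right) + 1\right) = \left(-2 + 8\right) \left(1 + 1\right) = 6 \cdot 2 = 12$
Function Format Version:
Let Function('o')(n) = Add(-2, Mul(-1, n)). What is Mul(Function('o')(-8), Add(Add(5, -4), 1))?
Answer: 12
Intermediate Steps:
Mul(Function('o')(-8), Add(Add(5, -4), 1)) = Mul(Add(-2, Mul(-1, -8)), Add(Add(5, -4), 1)) = Mul(Add(-2, 8), Add(1, 1)) = Mul(6, 2) = 12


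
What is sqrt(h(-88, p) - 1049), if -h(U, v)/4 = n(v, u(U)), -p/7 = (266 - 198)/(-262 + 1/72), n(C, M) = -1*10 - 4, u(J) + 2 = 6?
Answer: I*sqrt(993) ≈ 31.512*I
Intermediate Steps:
u(J) = 4 (u(J) = -2 + 6 = 4)
n(C, M) = -14 (n(C, M) = -10 - 4 = -14)
p = 34272/18863 (p = -7*(266 - 198)/(-262 + 1/72) = -476/(-262 + 1/72) = -476/(-18863/72) = -476*(-72)/18863 = -7*(-4896/18863) = 34272/18863 ≈ 1.8169)
h(U, v) = 56 (h(U, v) = -4*(-14) = 56)
sqrt(h(-88, p) - 1049) = sqrt(56 - 1049) = sqrt(-993) = I*sqrt(993)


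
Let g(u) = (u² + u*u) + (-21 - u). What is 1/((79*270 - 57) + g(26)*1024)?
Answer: 1/1357593 ≈ 7.3660e-7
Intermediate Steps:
g(u) = -21 - u + 2*u² (g(u) = (u² + u²) + (-21 - u) = 2*u² + (-21 - u) = -21 - u + 2*u²)
1/((79*270 - 57) + g(26)*1024) = 1/((79*270 - 57) + (-21 - 1*26 + 2*26²)*1024) = 1/((21330 - 57) + (-21 - 26 + 2*676)*1024) = 1/(21273 + (-21 - 26 + 1352)*1024) = 1/(21273 + 1305*1024) = 1/(21273 + 1336320) = 1/1357593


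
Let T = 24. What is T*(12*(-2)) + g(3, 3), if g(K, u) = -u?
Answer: -579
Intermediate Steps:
T*(12*(-2)) + g(3, 3) = 24*(12*(-2)) - 1*3 = 24*(-24) - 3 = -576 - 3 = -579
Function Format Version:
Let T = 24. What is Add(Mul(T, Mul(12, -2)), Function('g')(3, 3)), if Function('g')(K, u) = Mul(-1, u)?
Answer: -579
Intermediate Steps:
Add(Mul(T, Mul(12, -2)), Function('g')(3, 3)) = Add(Mul(24, Mul(12, -2)), Mul(-1, 3)) = Add(Mul(24, -24), -3) = Add(-576, -3) = -579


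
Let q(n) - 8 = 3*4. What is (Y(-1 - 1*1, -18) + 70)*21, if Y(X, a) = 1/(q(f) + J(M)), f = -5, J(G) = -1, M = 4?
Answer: 27951/19 ≈ 1471.1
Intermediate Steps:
q(n) = 20 (q(n) = 8 + 3*4 = 8 + 12 = 20)
Y(X, a) = 1/19 (Y(X, a) = 1/(20 - 1) = 1/19)
(Y(-1 - 1*1, -18) + 70)*21 = (1/19 + 70)*21 = (1331/19)*21 = 27951/19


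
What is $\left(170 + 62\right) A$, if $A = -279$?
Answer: $-64728$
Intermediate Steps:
$\left(170 + 62\right) A = \left(170 + 62\right) \left(-279\right) = 232 \left(-279\right) = -64728$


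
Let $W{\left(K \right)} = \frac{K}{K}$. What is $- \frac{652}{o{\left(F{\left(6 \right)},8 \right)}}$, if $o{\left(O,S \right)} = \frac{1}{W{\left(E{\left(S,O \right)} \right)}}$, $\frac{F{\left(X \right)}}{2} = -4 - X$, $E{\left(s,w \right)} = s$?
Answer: $-652$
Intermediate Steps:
$F{\left(X \right)} = -8 - 2 X$ ($F{\left(X \right)} = 2 \left(-4 - X\right) = -8 - 2 X$)
$W{\left(K \right)} = 1$
$o{\left(O,S \right)} = 1$ ($o{\left(O,S \right)} = 1^{-1} = 1$)
$- \frac{652}{o{\left(F{\left(6 \right)},8 \right)}} = - \frac{652}{1} = \left(-652\right) 1 = -652$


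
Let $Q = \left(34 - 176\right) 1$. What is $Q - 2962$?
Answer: $-3104$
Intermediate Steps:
$Q = -142$ ($Q = \left(34 - 176\right) 1 = \left(-142\right) 1 = -142$)
$Q - 2962 = -142 - 2962 = -3104$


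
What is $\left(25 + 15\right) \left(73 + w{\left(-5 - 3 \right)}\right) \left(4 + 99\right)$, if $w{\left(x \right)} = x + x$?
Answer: $234840$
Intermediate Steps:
$w{\left(x \right)} = 2 x$
$\left(25 + 15\right) \left(73 + w{\left(-5 - 3 \right)}\right) \left(4 + 99\right) = \left(25 + 15\right) \left(73 + 2 \left(-5 - 3\right)\right) \left(4 + 99\right) = 40 \left(73 + 2 \left(-8\right)\right) 103 = 40 \left(73 - 16\right) 103 = 40 \cdot 57 \cdot 103 = 2280 \cdot 103 = 234840$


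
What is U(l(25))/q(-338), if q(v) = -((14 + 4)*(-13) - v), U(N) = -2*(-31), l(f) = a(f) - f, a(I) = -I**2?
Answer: -31/52 ≈ -0.59615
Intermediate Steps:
l(f) = -f - f**2 (l(f) = -f**2 - f = -f - f**2)
U(N) = 62
q(v) = 234 + v (q(v) = -(18*(-13) - v) = -(-234 - v) = 234 + v)
U(l(25))/q(-338) = 62/(234 - 338) = 62/(-104) = 62*(-1/104) = -31/52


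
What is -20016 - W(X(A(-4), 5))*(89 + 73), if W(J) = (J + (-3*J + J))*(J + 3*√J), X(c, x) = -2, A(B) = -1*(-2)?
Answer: -19368 - 972*I*√2 ≈ -19368.0 - 1374.6*I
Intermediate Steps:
A(B) = 2
W(J) = -J*(J + 3*√J) (W(J) = (J - 2*J)*(J + 3*√J) = (-J)*(J + 3*√J) = -J*(J + 3*√J))
-20016 - W(X(A(-4), 5))*(89 + 73) = -20016 - (-1*(-2)² - (-6)*I*√2)*(89 + 73) = -20016 - (-1*4 - (-6)*I*√2)*162 = -20016 - (-4 + 6*I*√2)*162 = -20016 - (-648 + 972*I*√2) = -20016 + (648 - 972*I*√2) = -19368 - 972*I*√2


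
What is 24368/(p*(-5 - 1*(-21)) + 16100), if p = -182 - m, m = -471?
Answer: 6092/5181 ≈ 1.1758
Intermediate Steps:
p = 289 (p = -182 - 1*(-471) = -182 + 471 = 289)
24368/(p*(-5 - 1*(-21)) + 16100) = 24368/(289*(-5 - 1*(-21)) + 16100) = 24368/(289*(-5 + 21) + 16100) = 24368/(289*16 + 16100) = 24368/(4624 + 16100) = 24368/20724 = 24368*(1/20724) = 6092/5181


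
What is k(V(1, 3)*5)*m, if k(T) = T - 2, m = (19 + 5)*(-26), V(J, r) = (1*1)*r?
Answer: -8112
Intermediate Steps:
V(J, r) = r (V(J, r) = 1*r = r)
m = -624 (m = 24*(-26) = -624)
k(T) = -2 + T
k(V(1, 3)*5)*m = (-2 + 3*5)*(-624) = (-2 + 15)*(-624) = 13*(-624) = -8112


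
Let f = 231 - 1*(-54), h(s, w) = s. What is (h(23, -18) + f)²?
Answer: 94864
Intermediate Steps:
f = 285 (f = 231 + 54 = 285)
(h(23, -18) + f)² = (23 + 285)² = 308² = 94864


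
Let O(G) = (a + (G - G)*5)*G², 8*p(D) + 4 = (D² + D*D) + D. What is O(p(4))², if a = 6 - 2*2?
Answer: 1024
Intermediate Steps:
a = 2 (a = 6 - 4 = 2)
p(D) = -½ + D²/4 + D/8 (p(D) = -½ + ((D² + D*D) + D)/8 = -½ + ((D² + D²) + D)/8 = -½ + (2*D² + D)/8 = -½ + (D + 2*D²)/8 = -½ + (D²/4 + D/8) = -½ + D²/4 + D/8)
O(G) = 2*G² (O(G) = (2 + (G - G)*5)*G² = (2 + 0*5)*G² = (2 + 0)*G² = 2*G²)
O(p(4))² = (2*(-½ + (¼)*4² + (⅛)*4)²)² = (2*(-½ + (¼)*16 + ½)²)² = (2*(-½ + 4 + ½)²)² = (2*4²)² = (2*16)² = 32² = 1024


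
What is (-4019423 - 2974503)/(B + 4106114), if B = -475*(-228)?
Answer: -3496963/2107207 ≈ -1.6595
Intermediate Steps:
B = 108300
(-4019423 - 2974503)/(B + 4106114) = (-4019423 - 2974503)/(108300 + 4106114) = -6993926/4214414 = -6993926*1/4214414 = -3496963/2107207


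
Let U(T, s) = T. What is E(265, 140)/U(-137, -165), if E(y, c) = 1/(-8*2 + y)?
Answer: -1/34113 ≈ -2.9314e-5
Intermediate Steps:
E(y, c) = 1/(-16 + y)
E(265, 140)/U(-137, -165) = 1/((-16 + 265)*(-137)) = -1/137/249 = (1/249)*(-1/137) = -1/34113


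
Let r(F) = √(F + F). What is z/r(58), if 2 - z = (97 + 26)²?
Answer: -15127*√29/58 ≈ -1404.5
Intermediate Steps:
r(F) = √2*√F (r(F) = √(2*F) = √2*√F)
z = -15127 (z = 2 - (97 + 26)² = 2 - 1*123² = 2 - 1*15129 = 2 - 15129 = -15127)
z/r(58) = -15127*√29/58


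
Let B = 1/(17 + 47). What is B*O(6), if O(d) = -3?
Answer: -3/64 ≈ -0.046875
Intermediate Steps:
B = 1/64 ≈ 0.015625
B*O(6) = (1/64)*(-3) = -3/64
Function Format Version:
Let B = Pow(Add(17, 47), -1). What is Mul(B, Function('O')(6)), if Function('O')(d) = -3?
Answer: Rational(-3, 64) ≈ -0.046875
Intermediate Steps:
B = Rational(1, 64) (B = Pow(64, -1) = Rational(1, 64) ≈ 0.015625)
Mul(B, Function('O')(6)) = Mul(Rational(1, 64), -3) = Rational(-3, 64)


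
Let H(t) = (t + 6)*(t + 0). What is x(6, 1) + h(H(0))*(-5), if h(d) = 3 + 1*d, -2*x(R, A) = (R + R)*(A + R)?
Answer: -57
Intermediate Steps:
x(R, A) = -R*(A + R) (x(R, A) = -(R + R)*(A + R)/2 = -2*R*(A + R)/2 = -R*(A + R))
H(t) = t*(6 + t) (H(t) = (6 + t)*t = t*(6 + t))
h(d) = 3 + d
x(6, 1) + h(H(0))*(-5) = -1*6*(1 + 6) + (3 + 0*(6 + 0))*(-5) = -1*6*7 + (3 + 0*6)*(-5) = -42 + (3 + 0)*(-5) = -42 + 3*(-5) = -42 - 15 = -57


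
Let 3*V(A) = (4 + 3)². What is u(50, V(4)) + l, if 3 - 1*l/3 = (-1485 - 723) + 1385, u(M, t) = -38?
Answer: 2440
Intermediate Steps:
V(A) = 49/3 (V(A) = (4 + 3)²/3 = (⅓)*7² = (⅓)*49 = 49/3)
l = 2478 (l = 9 - 3*((-1485 - 723) + 1385) = 9 - 3*(-2208 + 1385) = 9 - 3*(-823) = 9 + 2469 = 2478)
u(50, V(4)) + l = -38 + 2478 = 2440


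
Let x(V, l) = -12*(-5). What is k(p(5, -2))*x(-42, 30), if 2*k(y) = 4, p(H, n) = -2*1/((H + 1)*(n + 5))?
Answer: 120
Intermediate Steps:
x(V, l) = 60
p(H, n) = -2/((1 + H)*(5 + n)) (p(H, n) = -2*1/((1 + H)*(5 + n)) = -2/((1 + H)*(5 + n)))
k(y) = 2 (k(y) = (½)*4 = 2)
k(p(5, -2))*x(-42, 30) = 2*60 = 120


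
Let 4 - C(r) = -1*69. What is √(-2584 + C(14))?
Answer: 9*I*√31 ≈ 50.11*I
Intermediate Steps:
C(r) = 73 (C(r) = 4 - (-1)*69 = 4 - 1*(-69) = 4 + 69 = 73)
√(-2584 + C(14)) = √(-2584 + 73) = √(-2511) = 9*I*√31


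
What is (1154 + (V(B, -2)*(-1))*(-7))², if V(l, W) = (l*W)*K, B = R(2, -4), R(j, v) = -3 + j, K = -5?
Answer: 1175056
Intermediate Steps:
B = -1 (B = -3 + 2 = -1)
V(l, W) = -5*W*l (V(l, W) = (l*W)*(-5) = (W*l)*(-5) = -5*W*l)
(1154 + (V(B, -2)*(-1))*(-7))² = (1154 + (-5*(-2)*(-1)*(-1))*(-7))² = (1154 - 10*(-1)*(-7))² = (1154 + 10*(-7))² = (1154 - 70)² = 1084² = 1175056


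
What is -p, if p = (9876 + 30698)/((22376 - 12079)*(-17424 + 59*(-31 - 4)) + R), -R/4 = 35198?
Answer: 40574/200819025 ≈ 0.00020204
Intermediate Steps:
R = -140792 (R = -4*35198 = -140792)
p = -40574/200819025 (p = (9876 + 30698)/((22376 - 12079)*(-17424 + 59*(-31 - 4)) - 140792) = 40574/(10297*(-17424 + 59*(-35)) - 140792) = 40574/(10297*(-17424 - 2065) - 140792) = 40574/(10297*(-19489) - 140792) = 40574/(-200678233 - 140792) = 40574/(-200819025) = 40574*(-1/200819025) = -40574/200819025 ≈ -0.00020204)
-p = -1*(-40574/200819025) = 40574/200819025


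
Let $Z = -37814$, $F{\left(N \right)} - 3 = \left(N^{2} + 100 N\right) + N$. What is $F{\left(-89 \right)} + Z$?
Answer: $-38879$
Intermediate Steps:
$F{\left(N \right)} = 3 + N^{2} + 101 N$ ($F{\left(N \right)} = 3 + \left(\left(N^{2} + 100 N\right) + N\right) = 3 + \left(N^{2} + 101 N\right) = 3 + N^{2} + 101 N$)
$F{\left(-89 \right)} + Z = \left(3 + \left(-89\right)^{2} + 101 \left(-89\right)\right) - 37814 = \left(3 + 7921 - 8989\right) - 37814 = -1065 - 37814 = -38879$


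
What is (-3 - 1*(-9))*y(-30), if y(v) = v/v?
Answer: 6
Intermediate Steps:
y(v) = 1
(-3 - 1*(-9))*y(-30) = (-3 - 1*(-9))*1 = (-3 + 9)*1 = 6*1 = 6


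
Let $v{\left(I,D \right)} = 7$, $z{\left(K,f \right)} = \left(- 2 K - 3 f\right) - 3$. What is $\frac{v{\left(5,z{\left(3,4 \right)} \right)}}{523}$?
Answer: $\frac{7}{523} \approx 0.013384$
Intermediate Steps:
$z{\left(K,f \right)} = -3 - 3 f - 2 K$ ($z{\left(K,f \right)} = \left(- 3 f - 2 K\right) - 3 = -3 - 3 f - 2 K$)
$\frac{v{\left(5,z{\left(3,4 \right)} \right)}}{523} = \frac{7}{523}$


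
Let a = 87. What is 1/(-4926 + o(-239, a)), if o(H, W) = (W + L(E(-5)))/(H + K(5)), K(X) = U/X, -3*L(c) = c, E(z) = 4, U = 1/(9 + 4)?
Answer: -46602/229578157 ≈ -0.00020299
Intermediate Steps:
U = 1/13 ≈ 0.076923
L(c) = -c/3
K(X) = 1/(13*X)
o(H, W) = (-4/3 + W)/(1/65 + H) (o(H, W) = (W - 1/3*4)/(H + (1/13)/5) = (W - 4/3)/(H + (1/13)*(1/5)) = (-4/3 + W)/(H + 1/65) = (-4/3 + W)/(1/65 + H))
1/(-4926 + o(-239, a)) = 1/(-4926 + 65*(-4 + 3*87)/(3*(1 + 65*(-239)))) = 1/(-4926 + 65*(-4 + 261)/(3*(1 - 15535))) = 1/(-4926 + (65/3)*257/(-15534)) = 1/(-4926 + (65/3)*(-1/15534)*257) = 1/(-4926 - 16705/46602) = 1/(-229578157/46602) = -46602/229578157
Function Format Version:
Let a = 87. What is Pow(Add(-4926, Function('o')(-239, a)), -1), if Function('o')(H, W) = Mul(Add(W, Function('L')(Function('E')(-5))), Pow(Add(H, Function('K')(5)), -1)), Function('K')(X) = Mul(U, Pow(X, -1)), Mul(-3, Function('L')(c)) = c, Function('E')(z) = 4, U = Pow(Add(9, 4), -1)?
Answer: Rational(-46602, 229578157) ≈ -0.00020299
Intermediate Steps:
U = Rational(1, 13) (U = Pow(13, -1) = Rational(1, 13) ≈ 0.076923)
Function('L')(c) = Mul(Rational(-1, 3), c)
Function('K')(X) = Mul(Rational(1, 13), Pow(X, -1))
Function('o')(H, W) = Mul(Pow(Add(Rational(1, 65), H), -1), Add(Rational(-4, 3), W)) (Function('o')(H, W) = Mul(Add(W, Mul(Rational(-1, 3), 4)), Pow(Add(H, Mul(Rational(1, 13), Pow(5, -1))), -1)) = Mul(Add(W, Rational(-4, 3)), Pow(Add(H, Mul(Rational(1, 13), Rational(1, 5))), -1)) = Mul(Add(Rational(-4, 3), W), Pow(Add(H, Rational(1, 65)), -1)) = Mul(Add(Rational(-4, 3), W), Pow(Add(Rational(1, 65), H), -1)) = Mul(Pow(Add(Rational(1, 65), H), -1), Add(Rational(-4, 3), W)))
Pow(Add(-4926, Function('o')(-239, a)), -1) = Pow(Add(-4926, Mul(Rational(65, 3), Pow(Add(1, Mul(65, -239)), -1), Add(-4, Mul(3, 87)))), -1) = Pow(Add(-4926, Mul(Rational(65, 3), Pow(Add(1, -15535), -1), Add(-4, 261))), -1) = Pow(Add(-4926, Mul(Rational(65, 3), Pow(-15534, -1), 257)), -1) = Pow(Add(-4926, Mul(Rational(65, 3), Rational(-1, 15534), 257)), -1) = Pow(Add(-4926, Rational(-16705, 46602)), -1) = Pow(Rational(-229578157, 46602), -1) = Rational(-46602, 229578157)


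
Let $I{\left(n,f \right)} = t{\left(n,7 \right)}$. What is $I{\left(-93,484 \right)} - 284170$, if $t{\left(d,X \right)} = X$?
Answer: $-284163$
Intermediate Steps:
$I{\left(n,f \right)} = 7$
$I{\left(-93,484 \right)} - 284170 = 7 - 284170 = -284163$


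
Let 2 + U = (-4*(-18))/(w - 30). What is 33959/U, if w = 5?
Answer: -848975/122 ≈ -6958.8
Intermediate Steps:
U = -122/25 (U = -2 + (-4*(-18))/(5 - 30) = -2 + 72/(-25) = -2 + 72*(-1/25) = -2 - 72/25 = -122/25 ≈ -4.8800)
33959/U = 33959/(-122/25) = 33959*(-25/122) = -848975/122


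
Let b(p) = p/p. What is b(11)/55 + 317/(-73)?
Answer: -17362/4015 ≈ -4.3243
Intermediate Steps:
b(p) = 1
b(11)/55 + 317/(-73) = 1/55 + 317/(-73) = 1*(1/55) + 317*(-1/73) = 1/55 - 317/73 = -17362/4015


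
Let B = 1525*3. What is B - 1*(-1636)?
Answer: 6211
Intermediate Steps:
B = 4575
B - 1*(-1636) = 4575 - 1*(-1636) = 4575 + 1636 = 6211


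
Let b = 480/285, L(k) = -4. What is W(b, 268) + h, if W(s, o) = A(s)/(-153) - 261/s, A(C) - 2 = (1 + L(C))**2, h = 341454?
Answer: 1670999705/4896 ≈ 3.4130e+5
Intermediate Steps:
b = 32/19 (b = 480*(1/285) = 32/19 ≈ 1.6842)
A(C) = 11 (A(C) = 2 + (1 - 4)**2 = 2 + (-3)**2 = 2 + 9 = 11)
W(s, o) = -11/153 - 261/s (W(s, o) = 11/(-153) - 261/s = 11*(-1/153) - 261/s = -11/153 - 261/s)
W(b, 268) + h = (-11/153 - 261/32/19) + 341454 = (-11/153 - 261*19/32) + 341454 = (-11/153 - 4959/32) + 341454 = -759079/4896 + 341454 = 1670999705/4896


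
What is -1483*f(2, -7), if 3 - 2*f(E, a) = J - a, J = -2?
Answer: 1483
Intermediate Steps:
f(E, a) = 5/2 + a/2 (f(E, a) = 3/2 - (-2 - a)/2 = 3/2 + (1 + a/2) = 5/2 + a/2)
-1483*f(2, -7) = -1483*(5/2 + (1/2)*(-7)) = -1483*(5/2 - 7/2) = -1483*(-1) = 1483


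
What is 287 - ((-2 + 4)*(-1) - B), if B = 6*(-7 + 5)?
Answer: 277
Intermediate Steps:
B = -12 (B = 6*(-2) = -12)
287 - ((-2 + 4)*(-1) - B) = 287 - ((-2 + 4)*(-1) - 1*(-12)) = 287 - (2*(-1) + 12) = 287 - (-2 + 12) = 287 - 1*10 = 287 - 10 = 277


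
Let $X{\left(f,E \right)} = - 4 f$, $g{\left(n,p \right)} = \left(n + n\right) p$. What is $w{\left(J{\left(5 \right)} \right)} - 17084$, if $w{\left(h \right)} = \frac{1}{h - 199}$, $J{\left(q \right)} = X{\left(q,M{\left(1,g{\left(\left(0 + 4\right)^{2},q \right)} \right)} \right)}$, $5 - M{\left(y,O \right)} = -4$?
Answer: $- \frac{3741397}{219} \approx -17084.0$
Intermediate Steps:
$g{\left(n,p \right)} = 2 n p$
$M{\left(y,O \right)} = 9$ ($M{\left(y,O \right)} = 5 - -4 = 5 + 4 = 9$)
$J{\left(q \right)} = - 4 q$
$w{\left(h \right)} = \frac{1}{-199 + h}$
$w{\left(J{\left(5 \right)} \right)} - 17084 = \frac{1}{-199 - 20} - 17084 = \frac{1}{-219} - 17084 = - \frac{1}{219} - 17084 = - \frac{3741397}{219}$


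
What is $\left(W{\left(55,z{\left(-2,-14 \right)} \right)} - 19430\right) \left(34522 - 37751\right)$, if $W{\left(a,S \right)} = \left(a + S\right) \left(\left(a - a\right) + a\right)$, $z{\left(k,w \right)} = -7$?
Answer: $54214910$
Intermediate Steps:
$W{\left(a,S \right)} = a \left(S + a\right)$ ($W{\left(a,S \right)} = \left(S + a\right) \left(0 + a\right) = \left(S + a\right) a = a \left(S + a\right)$)
$\left(W{\left(55,z{\left(-2,-14 \right)} \right)} - 19430\right) \left(34522 - 37751\right) = \left(55 \left(-7 + 55\right) - 19430\right) \left(34522 - 37751\right) = \left(55 \cdot 48 - 19430\right) \left(-3229\right) = \left(2640 - 19430\right) \left(-3229\right) = \left(-16790\right) \left(-3229\right) = 54214910$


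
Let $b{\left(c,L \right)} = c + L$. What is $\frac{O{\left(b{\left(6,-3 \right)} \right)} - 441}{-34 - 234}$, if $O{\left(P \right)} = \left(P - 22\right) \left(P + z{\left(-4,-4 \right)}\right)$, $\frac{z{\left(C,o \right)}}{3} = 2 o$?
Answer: $\frac{21}{134} \approx 0.15672$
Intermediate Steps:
$z{\left(C,o \right)} = 6 o$ ($z{\left(C,o \right)} = 3 \cdot 2 o = 6 o$)
$b{\left(c,L \right)} = L + c$
$O{\left(P \right)} = \left(-24 + P\right) \left(-22 + P\right)$ ($O{\left(P \right)} = \left(P - 22\right) \left(P + 6 \left(-4\right)\right) = \left(-22 + P\right) \left(P - 24\right) = \left(-22 + P\right) \left(-24 + P\right) = \left(-24 + P\right) \left(-22 + P\right)$)
$\frac{O{\left(b{\left(6,-3 \right)} \right)} - 441}{-34 - 234} = \frac{\left(528 + \left(-3 + 6\right)^{2} - 46 \left(-3 + 6\right)\right) - 441}{-34 - 234} = \frac{\left(528 + 3^{2} - 138\right) - 441}{-268} = \left(\left(528 + 9 - 138\right) - 441\right) \left(- \frac{1}{268}\right) = \left(399 - 441\right) \left(- \frac{1}{268}\right) = \left(-42\right) \left(- \frac{1}{268}\right) = \frac{21}{134}$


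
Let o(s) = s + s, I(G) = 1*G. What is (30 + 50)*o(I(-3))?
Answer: -480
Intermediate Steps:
I(G) = G
o(s) = 2*s
(30 + 50)*o(I(-3)) = (30 + 50)*(2*(-3)) = 80*(-6) = -480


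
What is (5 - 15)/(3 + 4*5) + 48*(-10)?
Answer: -11050/23 ≈ -480.43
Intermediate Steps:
(5 - 15)/(3 + 4*5) + 48*(-10) = -10/(3 + 20) - 480 = -10/23 - 480 = -11050/23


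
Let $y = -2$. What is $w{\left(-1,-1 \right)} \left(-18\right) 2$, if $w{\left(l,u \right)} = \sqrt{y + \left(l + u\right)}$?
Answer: $- 72 i \approx - 72.0 i$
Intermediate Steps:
$w{\left(l,u \right)} = \sqrt{-2 + l + u}$ ($w{\left(l,u \right)} = \sqrt{-2 + \left(l + u\right)} = \sqrt{-2 + l + u}$)
$w{\left(-1,-1 \right)} \left(-18\right) 2 = \sqrt{-2 - 1 - 1} \left(-18\right) 2 = \sqrt{-4} \left(-18\right) 2 = 2 i \left(-18\right) 2 = - 36 i 2 = - 72 i$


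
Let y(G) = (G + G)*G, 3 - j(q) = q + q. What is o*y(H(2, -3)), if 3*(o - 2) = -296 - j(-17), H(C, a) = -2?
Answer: -872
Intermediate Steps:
j(q) = 3 - 2*q (j(q) = 3 - (q + q) = 3 - 2*q)
y(G) = 2*G² (y(G) = (2*G)*G = 2*G²)
o = -109 (o = 2 + (-296 - (3 - 2*(-17)))/3 = 2 + (-296 - (3 + 34))/3 = 2 + (-296 - 1*37)/3 = 2 + (-296 - 37)/3 = 2 + (⅓)*(-333) = 2 - 111 = -109)
o*y(H(2, -3)) = -218*(-2)² = -218*4 = -109*8 = -872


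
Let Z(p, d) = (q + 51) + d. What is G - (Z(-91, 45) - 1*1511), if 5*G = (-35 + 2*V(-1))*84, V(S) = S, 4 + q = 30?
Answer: 3837/5 ≈ 767.40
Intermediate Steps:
q = 26 (q = -4 + 30 = 26)
Z(p, d) = 77 + d (Z(p, d) = (26 + 51) + d = 77 + d)
G = -3108/5 (G = ((-35 + 2*(-1))*84)/5 = ((-35 - 2)*84)/5 = (-37*84)/5 = (⅕)*(-3108) = -3108/5 ≈ -621.60)
G - (Z(-91, 45) - 1*1511) = -3108/5 - ((77 + 45) - 1*1511) = -3108/5 - (122 - 1511) = -3108/5 - 1*(-1389) = -3108/5 + 1389 = 3837/5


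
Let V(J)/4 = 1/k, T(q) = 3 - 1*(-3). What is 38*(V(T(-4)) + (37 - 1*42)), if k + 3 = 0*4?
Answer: -722/3 ≈ -240.67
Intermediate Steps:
T(q) = 6 (T(q) = 3 + 3 = 6)
k = -3 (k = -3 + 0*4 = -3 + 0 = -3)
V(J) = -4/3 (V(J) = 4/(-3) = 4*(-⅓) = -4/3)
38*(V(T(-4)) + (37 - 1*42)) = 38*(-4/3 + (37 - 1*42)) = 38*(-4/3 + (37 - 42)) = 38*(-4/3 - 5) = 38*(-19/3) = -722/3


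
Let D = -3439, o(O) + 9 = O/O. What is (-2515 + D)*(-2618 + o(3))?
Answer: 15635204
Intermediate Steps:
o(O) = -8 (o(O) = -9 + O/O = -9 + 1 = -8)
(-2515 + D)*(-2618 + o(3)) = (-2515 - 3439)*(-2618 - 8) = -5954*(-2626) = 15635204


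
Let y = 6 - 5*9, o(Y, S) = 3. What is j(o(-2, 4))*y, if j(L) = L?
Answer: -117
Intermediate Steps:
y = -39 (y = 6 - 45 = -39)
j(o(-2, 4))*y = 3*(-39) = -117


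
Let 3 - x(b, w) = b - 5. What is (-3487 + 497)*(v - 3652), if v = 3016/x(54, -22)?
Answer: 11115520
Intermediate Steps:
x(b, w) = 8 - b (x(b, w) = 3 - (b - 5) = 3 - (-5 + b) = 3 + (5 - b) = 8 - b)
v = -1508/23 (v = 3016/(8 - 1*54) = 3016/(8 - 54) = 3016/(-46) = 3016*(-1/46) = -1508/23 ≈ -65.565)
(-3487 + 497)*(v - 3652) = (-3487 + 497)*(-1508/23 - 3652) = -2990*(-85504/23) = 11115520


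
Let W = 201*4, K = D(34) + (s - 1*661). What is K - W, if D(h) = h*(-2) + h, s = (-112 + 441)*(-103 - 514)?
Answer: -204492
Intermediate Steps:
s = -202993 (s = 329*(-617) = -202993)
D(h) = -h (D(h) = -2*h + h = -h)
K = -203688 (K = -1*34 + (-202993 - 1*661) = -34 + (-202993 - 661) = -34 - 203654 = -203688)
W = 804
K - W = -203688 - 1*804 = -203688 - 804 = -204492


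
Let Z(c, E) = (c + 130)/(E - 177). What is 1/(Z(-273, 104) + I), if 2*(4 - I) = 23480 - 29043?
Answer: 146/406969 ≈ 0.00035875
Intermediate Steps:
Z(c, E) = (130 + c)/(-177 + E)
I = 5571/2 (I = 4 - (23480 - 29043)/2 = 4 - 1/2*(-5563) = 4 + 5563/2 = 5571/2 ≈ 2785.5)
1/(Z(-273, 104) + I) = 1/((130 - 273)/(-177 + 104) + 5571/2) = 1/(-143/(-73) + 5571/2) = 1/(-1/73*(-143) + 5571/2) = 1/(143/73 + 5571/2) = 1/(406969/146) = 146/406969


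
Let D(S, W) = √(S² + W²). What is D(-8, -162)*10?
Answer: 20*√6577 ≈ 1622.0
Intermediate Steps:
D(-8, -162)*10 = √((-8)² + (-162)²)*10 = √(64 + 26244)*10 = √26308*10 = (2*√6577)*10 = 20*√6577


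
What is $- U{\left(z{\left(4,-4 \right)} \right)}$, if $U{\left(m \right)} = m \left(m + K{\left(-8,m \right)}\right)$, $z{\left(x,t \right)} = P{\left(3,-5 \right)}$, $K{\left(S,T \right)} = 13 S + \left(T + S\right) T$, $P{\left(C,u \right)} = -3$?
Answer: $-222$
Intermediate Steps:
$K{\left(S,T \right)} = 13 S + T \left(S + T\right)$ ($K{\left(S,T \right)} = 13 S + \left(S + T\right) T = 13 S + T \left(S + T\right)$)
$z{\left(x,t \right)} = -3$
$U{\left(m \right)} = m \left(-104 + m^{2} - 7 m\right)$ ($U{\left(m \right)} = m \left(m + \left(m^{2} + 13 \left(-8\right) - 8 m\right)\right) = m \left(m - \left(104 - m^{2} + 8 m\right)\right) = m \left(-104 + m^{2} - 7 m\right)$)
$- U{\left(z{\left(4,-4 \right)} \right)} = - \left(-3\right) \left(-104 + \left(-3\right)^{2} - -21\right) = - \left(-3\right) \left(-104 + 9 + 21\right) = - \left(-3\right) \left(-74\right) = \left(-1\right) 222 = -222$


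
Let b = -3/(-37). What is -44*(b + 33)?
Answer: -53856/37 ≈ -1455.6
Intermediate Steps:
b = 3/37 (b = -3*(-1/37) = 3/37 ≈ 0.081081)
-44*(b + 33) = -44*(3/37 + 33) = -44*1224/37 = -53856/37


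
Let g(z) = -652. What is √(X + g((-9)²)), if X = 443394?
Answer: √442742 ≈ 665.39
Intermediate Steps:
√(X + g((-9)²)) = √(443394 - 652) = √442742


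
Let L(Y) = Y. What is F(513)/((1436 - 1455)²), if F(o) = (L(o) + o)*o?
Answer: 1458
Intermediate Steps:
F(o) = 2*o² (F(o) = (o + o)*o = (2*o)*o = 2*o²)
F(513)/((1436 - 1455)²) = (2*513²)/((1436 - 1455)²) = (2*263169)/((-19)²) = 526338/361 = 526338*(1/361) = 1458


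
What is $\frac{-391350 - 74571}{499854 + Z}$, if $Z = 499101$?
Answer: $- \frac{51769}{110995} \approx -0.46641$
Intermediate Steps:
$\frac{-391350 - 74571}{499854 + Z} = \frac{-391350 - 74571}{499854 + 499101} = - \frac{465921}{998955} = \left(-465921\right) \frac{1}{998955} = - \frac{51769}{110995}$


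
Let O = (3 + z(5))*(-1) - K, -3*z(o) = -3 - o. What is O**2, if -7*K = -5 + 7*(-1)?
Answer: 24025/441 ≈ 54.478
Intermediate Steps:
z(o) = 1 + o/3 (z(o) = -(-3 - o)/3 = 1 + o/3)
K = 12/7 (K = -(-5 + 7*(-1))/7 = -(-5 - 7)/7 = -1/7*(-12) = 12/7 ≈ 1.7143)
O = -155/21 (O = (3 + (1 + (1/3)*5))*(-1) - 1*12/7 = (3 + (1 + 5/3))*(-1) - 12/7 = (3 + 8/3)*(-1) - 12/7 = (17/3)*(-1) - 12/7 = -17/3 - 12/7 = -155/21 ≈ -7.3810)
O**2 = (-155/21)**2 = 24025/441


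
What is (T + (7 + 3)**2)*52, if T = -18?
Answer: 4264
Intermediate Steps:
(T + (7 + 3)**2)*52 = (-18 + (7 + 3)**2)*52 = (-18 + 10**2)*52 = (-18 + 100)*52 = 82*52 = 4264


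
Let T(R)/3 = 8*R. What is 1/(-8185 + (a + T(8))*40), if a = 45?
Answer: 1/1295 ≈ 0.00077220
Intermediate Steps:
T(R) = 24*R (T(R) = 3*(8*R) = 24*R)
1/(-8185 + (a + T(8))*40) = 1/(-8185 + (45 + 24*8)*40) = 1/(-8185 + (45 + 192)*40) = 1/(-8185 + 237*40) = 1/(-8185 + 9480) = 1/1295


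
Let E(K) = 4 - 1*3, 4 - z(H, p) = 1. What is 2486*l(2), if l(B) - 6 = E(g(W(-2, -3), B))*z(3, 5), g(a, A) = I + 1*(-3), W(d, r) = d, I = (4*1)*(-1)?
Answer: 22374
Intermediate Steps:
z(H, p) = 3 (z(H, p) = 4 - 1*1 = 4 - 1 = 3)
I = -4 (I = 4*(-1) = -4)
g(a, A) = -7 (g(a, A) = -4 + 1*(-3) = -4 - 3 = -7)
E(K) = 1 (E(K) = 4 - 3 = 1)
l(B) = 9 (l(B) = 6 + 1*3 = 6 + 3 = 9)
2486*l(2) = 2486*9 = 22374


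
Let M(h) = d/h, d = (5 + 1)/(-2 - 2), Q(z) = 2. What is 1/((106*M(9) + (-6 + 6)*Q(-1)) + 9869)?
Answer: 3/29554 ≈ 0.00010151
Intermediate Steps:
d = -3/2 (d = 6/(-4) = 6*(-¼) = -3/2 ≈ -1.5000)
M(h) = -3/(2*h)
1/((106*M(9) + (-6 + 6)*Q(-1)) + 9869) = 1/((106*(-3/2/9) + (-6 + 6)*2) + 9869) = 1/((106*(-3/2*⅑) + 0*2) + 9869) = 1/((106*(-⅙) + 0) + 9869) = 1/((-53/3 + 0) + 9869) = 1/(-53/3 + 9869) = 1/(29554/3) = 3/29554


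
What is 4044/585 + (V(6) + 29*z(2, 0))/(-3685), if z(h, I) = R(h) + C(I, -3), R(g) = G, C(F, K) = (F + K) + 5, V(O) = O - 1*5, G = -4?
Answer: 995699/143715 ≈ 6.9283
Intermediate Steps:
V(O) = -5 + O (V(O) = O - 5 = -5 + O)
C(F, K) = 5 + F + K
R(g) = -4
z(h, I) = -2 + I (z(h, I) = -4 + (5 + I - 3) = -4 + (2 + I) = -2 + I)
4044/585 + (V(6) + 29*z(2, 0))/(-3685) = 4044/585 + ((-5 + 6) + 29*(-2 + 0))/(-3685) = 4044*(1/585) + (1 + 29*(-2))*(-1/3685) = 1348/195 + (1 - 58)*(-1/3685) = 1348/195 - 57*(-1/3685) = 1348/195 + 57/3685 = 995699/143715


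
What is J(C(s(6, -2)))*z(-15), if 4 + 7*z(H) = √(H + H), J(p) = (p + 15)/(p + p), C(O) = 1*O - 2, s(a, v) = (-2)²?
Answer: -17/7 + 17*I*√30/28 ≈ -2.4286 + 3.3255*I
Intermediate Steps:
s(a, v) = 4
C(O) = -2 + O (C(O) = O - 2 = -2 + O)
J(p) = (15 + p)/(2*p) (J(p) = (15 + p)/((2*p)) = (15 + p)*(1/(2*p)) = (15 + p)/(2*p))
z(H) = -4/7 + √2*√H/7 (z(H) = -4/7 + √(H + H)/7 = -4/7 + √(2*H)/7 = -4/7 + (√2*√H)/7 = -4/7 + √2*√H/7)
J(C(s(6, -2)))*z(-15) = ((15 + (-2 + 4))/(2*(-2 + 4)))*(-4/7 + √2*√(-15)/7) = ((½)*(15 + 2)/2)*(-4/7 + √2*(I*√15)/7) = ((½)*(½)*17)*(-4/7 + I*√30/7) = 17*(-4/7 + I*√30/7)/4 = -17/7 + 17*I*√30/28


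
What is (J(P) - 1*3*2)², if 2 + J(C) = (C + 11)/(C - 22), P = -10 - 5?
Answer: 85264/1369 ≈ 62.282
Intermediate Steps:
P = -15
J(C) = -2 + (11 + C)/(-22 + C) (J(C) = -2 + (C + 11)/(C - 22) = -2 + (11 + C)/(-22 + C))
(J(P) - 1*3*2)² = ((55 - 1*(-15))/(-22 - 15) - 1*3*2)² = ((55 + 15)/(-37) - 3*2)² = (-1/37*70 - 6)² = (-70/37 - 6)² = (-292/37)² = 85264/1369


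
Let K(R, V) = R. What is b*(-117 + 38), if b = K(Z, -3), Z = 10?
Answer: -790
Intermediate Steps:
b = 10
b*(-117 + 38) = 10*(-117 + 38) = 10*(-79) = -790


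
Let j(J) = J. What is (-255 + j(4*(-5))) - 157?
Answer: -432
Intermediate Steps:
(-255 + j(4*(-5))) - 157 = (-255 + 4*(-5)) - 157 = (-255 - 20) - 157 = -275 - 157 = -432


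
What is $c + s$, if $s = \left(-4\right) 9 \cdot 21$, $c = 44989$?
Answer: $44233$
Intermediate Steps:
$s = -756$ ($s = \left(-36\right) 21 = -756$)
$c + s = 44989 - 756 = 44233$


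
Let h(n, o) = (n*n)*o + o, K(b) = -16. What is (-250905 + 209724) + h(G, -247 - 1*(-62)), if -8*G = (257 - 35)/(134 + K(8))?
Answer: -9217962329/222784 ≈ -41376.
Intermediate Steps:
G = -111/472 (G = -(257 - 35)/(8*(134 - 16)) = -111/(4*118) = -⅛*111/59 = -111/472 ≈ -0.23517)
h(n, o) = o + o*n² (h(n, o) = n²*o + o = o*n² + o = o + o*n²)
(-250905 + 209724) + h(G, -247 - 1*(-62)) = (-250905 + 209724) + (-247 - 1*(-62))*(1 + (-111/472)²) = -41181 + (-247 + 62)*(1 + 12321/222784) = -41181 - 185*235105/222784 = -41181 - 43494425/222784 = -9217962329/222784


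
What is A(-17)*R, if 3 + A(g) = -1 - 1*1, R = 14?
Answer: -70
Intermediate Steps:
A(g) = -5 (A(g) = -3 + (-1 - 1*1) = -3 + (-1 - 1) = -3 - 2 = -5)
A(-17)*R = -5*14 = -70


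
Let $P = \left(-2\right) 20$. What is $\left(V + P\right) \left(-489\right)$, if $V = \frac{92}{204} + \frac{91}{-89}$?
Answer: $\frac{30017102}{1513} \approx 19839.0$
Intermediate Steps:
$V = - \frac{2594}{4539}$ ($V = 92 \cdot \frac{1}{204} + 91 \left(- \frac{1}{89}\right) = \frac{23}{51} - \frac{91}{89} = - \frac{2594}{4539} \approx -0.57149$)
$P = -40$
$\left(V + P\right) \left(-489\right) = \left(- \frac{2594}{4539} - 40\right) \left(-489\right) = \left(- \frac{184154}{4539}\right) \left(-489\right) = \frac{30017102}{1513}$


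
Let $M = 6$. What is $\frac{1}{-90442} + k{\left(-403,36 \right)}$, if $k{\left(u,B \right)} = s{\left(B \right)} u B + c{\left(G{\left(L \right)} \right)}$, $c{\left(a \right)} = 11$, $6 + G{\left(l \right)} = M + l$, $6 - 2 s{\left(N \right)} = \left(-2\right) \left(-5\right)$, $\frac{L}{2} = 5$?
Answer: $\frac{2625259933}{90442} \approx 29027.0$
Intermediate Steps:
$L = 10$ ($L = 2 \cdot 5 = 10$)
$s{\left(N \right)} = -2$ ($s{\left(N \right)} = 3 - \frac{\left(-2\right) \left(-5\right)}{2} = 3 - 5 = -2$)
$G{\left(l \right)} = l$ ($G{\left(l \right)} = -6 + \left(6 + l\right) = l$)
$k{\left(u,B \right)} = 11 - 2 B u$ ($k{\left(u,B \right)} = - 2 u B + 11 = - 2 B u + 11 = 11 - 2 B u$)
$\frac{1}{-90442} + k{\left(-403,36 \right)} = \frac{1}{-90442} - \left(-11 + 72 \left(-403\right)\right) = - \frac{1}{90442} + \left(11 + 29016\right) = - \frac{1}{90442} + 29027 = \frac{2625259933}{90442}$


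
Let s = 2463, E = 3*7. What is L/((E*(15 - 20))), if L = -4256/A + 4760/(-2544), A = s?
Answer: 134233/3916170 ≈ 0.034277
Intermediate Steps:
E = 21
A = 2463
L = -939631/261078 (L = -4256/2463 + 4760/(-2544) = -4256*1/2463 + 4760*(-1/2544) = -4256/2463 - 595/318 = -939631/261078 ≈ -3.5990)
L/((E*(15 - 20))) = -939631*1/(21*(15 - 20))/261078 = -939631/(261078*(21*(-5))) = -939631/261078/(-105) = -939631/261078*(-1/105) = 134233/3916170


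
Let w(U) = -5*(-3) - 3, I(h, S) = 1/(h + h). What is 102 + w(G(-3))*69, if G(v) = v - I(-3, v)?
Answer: 930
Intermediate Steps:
I(h, S) = 1/(2*h)
G(v) = ⅙ + v (G(v) = v - 1/(2*(-3)) = v - (-1)/(2*3) = v - 1*(-⅙) = v + ⅙ = ⅙ + v)
w(U) = 12 (w(U) = 15 - 3 = 12)
102 + w(G(-3))*69 = 102 + 12*69 = 102 + 828 = 930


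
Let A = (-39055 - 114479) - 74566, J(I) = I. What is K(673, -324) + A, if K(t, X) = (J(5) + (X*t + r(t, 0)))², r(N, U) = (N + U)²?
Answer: 55169325824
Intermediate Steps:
A = -228100 (A = -153534 - 74566 = -228100)
K(t, X) = (5 + t² + X*t)² (K(t, X) = (5 + (X*t + (t + 0)²))² = (5 + (X*t + t²))² = (5 + (t² + X*t))² = (5 + t² + X*t)²)
K(673, -324) + A = (5 + 673² - 324*673)² - 228100 = (5 + 452929 - 218052)² - 228100 = 234882² - 228100 = 55169553924 - 228100 = 55169325824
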